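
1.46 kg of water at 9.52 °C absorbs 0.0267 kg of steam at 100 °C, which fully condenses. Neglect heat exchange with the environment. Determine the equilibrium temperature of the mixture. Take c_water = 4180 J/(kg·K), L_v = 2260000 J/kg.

T_f ≈ 20.9 °C

Taking heat into each body as positive, Σ m c ΔT = 0:
condense steam: −0.0267·2260000 = −60342
  condensate cools 100→T: 0.0267·4180·(T − 100) = 111.61(T − 100)
  water warms: 1.46·4180·(T − 9.52) = 6102.8(T − 9.52)
6214.4 T = 60342 + 11161 + 58099 = 129601
T ≈ 20.85 °C, under the boiling point, so the assumption holds.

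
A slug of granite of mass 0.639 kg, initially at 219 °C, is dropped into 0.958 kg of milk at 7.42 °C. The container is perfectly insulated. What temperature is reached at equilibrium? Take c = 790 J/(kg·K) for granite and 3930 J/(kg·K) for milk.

Set heat shed by the hot body equal to heat absorbed by the cold body:
0.639·790·(219 − T) = 0.958·3930·(T − 7.42)
504.81(219 − T) = 3764.9(T − 7.42)
4269.8 T = 138489  ⇒  T ≈ 32.43 °C

T_f ≈ 32.4 °C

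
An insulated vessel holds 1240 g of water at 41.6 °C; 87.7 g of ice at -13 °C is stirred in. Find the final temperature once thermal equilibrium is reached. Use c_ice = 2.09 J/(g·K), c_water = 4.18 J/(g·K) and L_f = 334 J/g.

Let T be the final temperature. ΣQ_i = 0:
warm ice to 0 °C: 87.7·2.09·(0 − (-13)) = 2382.8; melt ice: 87.7·334 = 29292; warm the meltwater: 366.59 T; water cools: 1240·4.18·(T − 41.6) = 5183.2(T − 41.6)
5549.8 T = 215621 − 31675 = 183947
T ≈ 33.14 °C — above 0 °C, consistent with complete melting.

T_f ≈ 33.1 °C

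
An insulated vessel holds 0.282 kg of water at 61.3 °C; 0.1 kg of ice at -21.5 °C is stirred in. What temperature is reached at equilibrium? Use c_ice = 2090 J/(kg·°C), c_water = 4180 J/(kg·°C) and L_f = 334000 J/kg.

T_f ≈ 21.5 °C

Let T be the final temperature. ΣQ_i = 0:
ice -21.5→0 °C: 0.1·2090·21.5 = 4493.5; fusion: m_ice L_f = 0.1·334000 = 33400; meltwater 0→T: 0.1·4180·T = 418 T; water: 1178.8(T − 61.3)
1596.8 T = 72258 − 37894 = 34364
T ≈ 21.52 °C. Since T > 0 °C, the all-ice-melts assumption holds.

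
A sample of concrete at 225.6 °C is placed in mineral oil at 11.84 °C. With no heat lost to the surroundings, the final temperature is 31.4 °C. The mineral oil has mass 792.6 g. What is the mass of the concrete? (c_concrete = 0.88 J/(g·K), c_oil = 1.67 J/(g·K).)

Heat lost by the concrete = heat gained by the oil:
m×0.88×(225.6 − 31.4) = 792.6×1.67×(31.4 − 11.84)
170.9 m = 25890  ⇒  m ≈ 151.5 g

m ≈ 151 g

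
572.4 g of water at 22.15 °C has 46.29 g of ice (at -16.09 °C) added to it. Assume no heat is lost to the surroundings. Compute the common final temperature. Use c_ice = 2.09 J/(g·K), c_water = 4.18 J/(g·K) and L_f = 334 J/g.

Conservation of energy gives ΣQ = 0:
warm ice to 0 °C: 46.29·2.09·(0 − (-16.09)) = 1556.6; latent heat to melt: 46.29·334 = 15461; meltwater 0→T: 46.29·4.18·T = 193.49 T; water: 2392.6(T − 22.15)
2586.1 T = 52997 − 17018 = 35979
T ≈ 13.91 °C — above 0 °C, consistent with complete melting.

T_f ≈ 13.9 °C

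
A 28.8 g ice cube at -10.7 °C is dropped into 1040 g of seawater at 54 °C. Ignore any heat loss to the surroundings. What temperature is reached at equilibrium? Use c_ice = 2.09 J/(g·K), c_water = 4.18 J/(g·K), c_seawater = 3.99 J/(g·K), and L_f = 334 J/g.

Heat gained plus heat lost sum to zero:
ice -10.7→0 °C: 28.8×2.09×10.7 = 644.05; latent heat to melt: 28.8×334 = 9619.2; warm the meltwater: 120.38 T; seawater cools: 1040×3.99×(T − 54) = 4149.6(T − 54)
4270 T = 224078 − 10263 = 213815
T ≈ 50.07 °C. Since T > 0 °C, the all-ice-melts assumption holds.

T_f ≈ 50.1 °C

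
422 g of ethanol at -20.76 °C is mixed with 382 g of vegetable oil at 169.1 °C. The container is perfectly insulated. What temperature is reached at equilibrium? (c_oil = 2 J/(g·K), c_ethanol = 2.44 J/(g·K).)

T_f is the heat-capacity-weighted average of the initial temperatures:
T_f = (764×169.1 + 1029.7×(-20.76)) / (764 + 1029.7)
    = 107816 / 1793.7 ≈ 60.11 °C

T_f ≈ 60.1 °C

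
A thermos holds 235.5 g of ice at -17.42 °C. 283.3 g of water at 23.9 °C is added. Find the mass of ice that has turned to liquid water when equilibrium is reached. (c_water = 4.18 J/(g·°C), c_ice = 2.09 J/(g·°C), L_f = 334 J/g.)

m_melted ≈ 59.1 g

Heat available from the water dropping to 0 °C: 283.3·4.18·23.9 = 28302 J.
Of that, 235.5·2.09·17.42 = 8574 J goes to bring the ice to 0 °C, leaving 19728 J.
Fully melting the ice requires m_ice L_f = 235.5·334 = 78657 J.
19728 J < 78657 J, so only part of the ice melts and the system sits at 0 °C.
Mass melted = 19728/334 ≈ 59.07 g.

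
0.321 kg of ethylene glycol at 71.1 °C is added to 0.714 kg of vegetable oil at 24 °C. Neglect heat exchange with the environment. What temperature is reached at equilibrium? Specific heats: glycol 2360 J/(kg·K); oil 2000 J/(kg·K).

Let T be the final temperature. ΣQ_i = 0:
0.321×2360×(T − 71.1) + 0.714×2000×(T − 24) = 0
757.56(T − 71.1) + 1428(T − 24) = 0
2185.6 T = 88135
T = 88135 / 2185.6 = 40.3 °C

T_f ≈ 40.3 °C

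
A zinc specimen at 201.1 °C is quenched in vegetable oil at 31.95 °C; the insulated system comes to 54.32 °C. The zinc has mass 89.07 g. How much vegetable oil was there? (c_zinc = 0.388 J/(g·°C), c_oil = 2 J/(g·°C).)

m ≈ 113 g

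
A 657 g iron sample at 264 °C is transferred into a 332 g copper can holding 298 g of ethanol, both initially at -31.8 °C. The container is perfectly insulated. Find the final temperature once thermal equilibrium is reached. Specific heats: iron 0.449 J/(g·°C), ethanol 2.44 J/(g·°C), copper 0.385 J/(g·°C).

T_f ≈ 44.1 °C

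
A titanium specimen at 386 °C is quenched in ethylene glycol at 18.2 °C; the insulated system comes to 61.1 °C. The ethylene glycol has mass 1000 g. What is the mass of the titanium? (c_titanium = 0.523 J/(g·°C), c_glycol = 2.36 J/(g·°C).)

m ≈ 596 g

|Q_titanium| = |Q_glycol|:
m·0.523·(386 − 61.1) = 1000·2.36·(61.1 − 18.2)
169.92 m = 101244  ⇒  m ≈ 595.8 g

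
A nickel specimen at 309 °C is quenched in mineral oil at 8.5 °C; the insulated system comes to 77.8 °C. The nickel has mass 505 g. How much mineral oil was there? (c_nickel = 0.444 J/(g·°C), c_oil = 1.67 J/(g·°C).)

m ≈ 448 g

Energy conservation, ΣQ = 0:
505·0.444·(77.8 − 309) + m·1.67·(77.8 − 8.5) = 0
115.73 m = 51840
m = 51840/115.73 ≈ 447.9 g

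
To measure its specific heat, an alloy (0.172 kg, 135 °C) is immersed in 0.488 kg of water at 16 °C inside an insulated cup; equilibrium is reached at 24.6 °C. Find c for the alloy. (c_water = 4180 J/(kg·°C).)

Setting the total heat transfer to zero:
0.172·c·(24.6 − 135) + 0.488·4180·(24.6 − 16) = 0
-18.99 c = -17543
c = -17543/-18.99 ≈ 923.8 J/(kg·°C)

c ≈ 924 J/(kg·°C)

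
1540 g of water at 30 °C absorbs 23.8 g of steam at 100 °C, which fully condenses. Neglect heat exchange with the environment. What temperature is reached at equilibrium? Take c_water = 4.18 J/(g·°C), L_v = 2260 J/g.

T_f ≈ 39.3 °C

Net heat exchanged in the isolated system is zero:
steam→water at 100 °C releases m L_v = 23.8×2260 = 53788; condensate cools 100→T: 23.8×4.18×(T − 100) = 99.48(T − 100); water warms: 1540×4.18×(T − 30) = 6437.2(T − 30)
6536.7 T = 53788 + 9948.4 + 193116 = 256852
T ≈ 39.29 °C (< 100 °C, so full condensation is consistent).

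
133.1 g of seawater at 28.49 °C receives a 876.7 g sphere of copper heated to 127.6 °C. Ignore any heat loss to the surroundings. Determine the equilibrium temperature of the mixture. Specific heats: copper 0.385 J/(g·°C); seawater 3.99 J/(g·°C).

T_f ≈ 67.0 °C

Conservation of energy gives ΣQ = 0:
876.7*0.385*(T − 127.6) + 133.1*3.99*(T − 28.49) = 0
337.53(T − 127.6) + 531.07(T − 28.49) = 0
(337.53 + 531.07) T = 337.53*127.6 + 531.07*28.49
T = 58199/868.6 ≈ 67.00 °C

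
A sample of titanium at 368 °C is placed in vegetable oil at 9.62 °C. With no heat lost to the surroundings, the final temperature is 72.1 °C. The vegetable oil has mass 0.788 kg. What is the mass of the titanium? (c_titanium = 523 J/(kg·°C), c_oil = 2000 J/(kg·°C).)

m ≈ 0.636 kg

|Q_titanium| = |Q_oil|:
m×523×(368 − 72.1) = 0.788×2000×(72.1 − 9.62)
154756 m = 98468  ⇒  m ≈ 0.6363 kg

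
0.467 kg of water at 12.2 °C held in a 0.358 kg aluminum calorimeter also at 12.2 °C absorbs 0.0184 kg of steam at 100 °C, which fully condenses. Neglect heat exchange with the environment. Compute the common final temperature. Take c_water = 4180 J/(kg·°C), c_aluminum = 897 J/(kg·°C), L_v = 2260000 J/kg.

Heat gained plus heat lost sum to zero:
steam→water at 100 °C releases m L_v = 0.0184×2260000 = 41584; condensed water 100 °C→T: 76.91(T − 100); original water: 1952.1(T − 12.2); aluminum cup: 0.358×897×(T − 12.2) = 321.13(T − 12.2)
2350.1 T = 41584 + 7691.2 + 27733 = 77008
T ≈ 32.77 °C (< 100 °C, so full condensation is consistent).

T_f ≈ 32.8 °C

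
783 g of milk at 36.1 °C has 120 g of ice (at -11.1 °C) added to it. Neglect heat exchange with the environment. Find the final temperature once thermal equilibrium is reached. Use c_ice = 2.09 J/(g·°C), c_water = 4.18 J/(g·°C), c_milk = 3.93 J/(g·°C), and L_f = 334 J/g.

Heat gained plus heat lost sum to zero:
warm ice to 0 °C: 120·2.09·(0 − (-11.1)) = 2783.9
  latent heat to melt: 120·334 = 40080
  warm the meltwater: 501.6 T
  milk cools: 783·3.93·(T − 36.1) = 3077.2(T − 36.1)
3578.8 T = 111087 − 42864 = 68223
T ≈ 19.06 °C (positive, so assuming full melt was valid).

T_f ≈ 19.1 °C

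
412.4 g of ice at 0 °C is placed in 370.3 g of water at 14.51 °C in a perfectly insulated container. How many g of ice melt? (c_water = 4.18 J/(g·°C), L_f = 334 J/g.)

m_melted ≈ 67.2 g

Cooling the water to 0 °C releases 370.3×4.18×14.51 = 22459 J.
Melting all 412.4 g of ice would need 412.4×334 = 137742 J.
22459 J < 137742 J, so only part of the ice melts and the system sits at 0 °C.
m_melted×334 = 22459  ⇒  m_melted ≈ 67.24 g.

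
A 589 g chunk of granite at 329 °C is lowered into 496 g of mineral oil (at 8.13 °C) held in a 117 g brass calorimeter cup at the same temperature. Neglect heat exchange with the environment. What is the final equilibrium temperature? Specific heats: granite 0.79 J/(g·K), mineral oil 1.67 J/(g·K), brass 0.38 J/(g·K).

T_f ≈ 119.7 °C

Setting the total heat transfer to zero:
589×0.79×(T − 329) + 496×1.67×(T − 8.13) + 117×0.38×(T − 8.13) = 0
465.31(T − 329) + 828.32(T − 8.13) + 44.46(T − 8.13) = 0
1338.1 T = 160183
T = 160183 / 1338.1 = 120 °C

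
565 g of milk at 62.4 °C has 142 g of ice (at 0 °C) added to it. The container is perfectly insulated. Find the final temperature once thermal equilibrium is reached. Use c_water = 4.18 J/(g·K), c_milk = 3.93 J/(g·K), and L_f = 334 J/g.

T_f ≈ 32.4 °C

Sum of m c ΔT and latent-heat terms is zero:
melt ice: 142×334 = 47428; meltwater 0→T: 142×4.18×T = 593.56 T; milk: 2220.5(T − 62.4)
2814 T = 138556 − 47428 = 91128
T ≈ 32.38 °C. Since T > 0 °C, the all-ice-melts assumption holds.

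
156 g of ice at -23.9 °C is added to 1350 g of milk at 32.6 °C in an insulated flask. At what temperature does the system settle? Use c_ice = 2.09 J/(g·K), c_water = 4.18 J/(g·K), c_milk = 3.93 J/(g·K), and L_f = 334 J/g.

T_f ≈ 19.0 °C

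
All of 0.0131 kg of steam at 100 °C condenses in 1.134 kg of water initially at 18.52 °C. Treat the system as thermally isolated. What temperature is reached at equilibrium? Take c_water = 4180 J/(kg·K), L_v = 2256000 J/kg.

T_f ≈ 25.6 °C

Conservation of energy gives ΣQ = 0:
condense steam: −0.0131·2256000 = −29554
  condensed water 100 °C→T: 54.76(T − 100)
  original water: 4740.1(T − 18.52)
4794.9 T = 29554 + 5475.8 + 87787 = 122816
T ≈ 25.61 °C, under the boiling point, so the assumption holds.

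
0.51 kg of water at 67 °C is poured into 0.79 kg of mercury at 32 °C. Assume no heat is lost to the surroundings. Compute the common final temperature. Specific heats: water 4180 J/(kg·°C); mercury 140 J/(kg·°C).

Conservation of energy gives ΣQ = 0:
0.51*4180*(T − 67) + 0.79*140*(T − 32) = 0
(2131.8 + 110.6) T = 2131.8*67 + 110.6*32
T = 146370/2242.4 ≈ 65.27 °C

T_f ≈ 65.3 °C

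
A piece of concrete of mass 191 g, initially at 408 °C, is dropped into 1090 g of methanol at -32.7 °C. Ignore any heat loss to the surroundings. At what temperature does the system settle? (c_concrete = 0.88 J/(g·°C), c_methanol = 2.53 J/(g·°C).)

T_f ≈ -7.4 °C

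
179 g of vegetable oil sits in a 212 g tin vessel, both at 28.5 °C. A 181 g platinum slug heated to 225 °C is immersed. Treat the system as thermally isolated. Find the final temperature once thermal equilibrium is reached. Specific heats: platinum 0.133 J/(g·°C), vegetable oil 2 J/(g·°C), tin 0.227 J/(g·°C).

T_f ≈ 39.5 °C

Conservation of energy gives ΣQ = 0:
181*0.133*(T − 225) + 179*2*(T − 28.5) + 212*0.227*(T − 28.5) = 0
(24.07 + 358 + 48.12) T = 24.07*225 + 358*28.5 + 48.12*28.5
T = 16991 / 430.2 = 39.5 °C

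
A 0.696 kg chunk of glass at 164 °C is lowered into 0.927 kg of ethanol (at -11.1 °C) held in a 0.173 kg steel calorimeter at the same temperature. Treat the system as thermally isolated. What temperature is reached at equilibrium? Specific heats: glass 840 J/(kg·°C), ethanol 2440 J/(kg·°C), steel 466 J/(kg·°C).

T_f ≈ 23.9 °C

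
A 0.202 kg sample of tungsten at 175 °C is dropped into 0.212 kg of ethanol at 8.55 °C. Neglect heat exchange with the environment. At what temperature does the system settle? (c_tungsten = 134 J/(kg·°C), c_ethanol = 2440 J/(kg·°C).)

T_f ≈ 16.8 °C

With ΣQ=0 the equilibrium temperature is the m·c-weighted mean:
T_f = (27.07×175 + 517.28×8.55) / (27.07 + 517.28)
    = 9159.6 / 544.35 ≈ 16.83 °C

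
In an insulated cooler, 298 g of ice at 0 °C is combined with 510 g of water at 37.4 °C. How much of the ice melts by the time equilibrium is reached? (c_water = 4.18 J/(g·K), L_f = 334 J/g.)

Cooling the water to 0 °C releases 510×4.18×37.4 = 79729 J.
Fully melting the ice requires m_ice L_f = 298×334 = 99532 J.
That's not enough to melt it all — equilibrium is at 0 °C with ice remaining.
Mass melted = 79729/334 ≈ 238.7 g.

m_melted ≈ 239 g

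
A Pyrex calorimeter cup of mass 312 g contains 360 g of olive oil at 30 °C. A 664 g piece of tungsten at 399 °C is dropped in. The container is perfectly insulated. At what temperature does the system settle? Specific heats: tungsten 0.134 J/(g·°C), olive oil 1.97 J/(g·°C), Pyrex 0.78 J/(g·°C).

T_f ≈ 61.5 °C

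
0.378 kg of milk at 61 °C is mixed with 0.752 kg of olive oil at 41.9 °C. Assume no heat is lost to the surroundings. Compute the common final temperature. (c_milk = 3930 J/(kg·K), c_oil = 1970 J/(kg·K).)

Set heat shed by the hot body equal to heat absorbed by the cold body:
0.378·3930·(61 − T) = 0.752·1970·(T − 41.9)
1485.5(61 − T) = 1481.4(T − 41.9)
2967 T = 152690  ⇒  T ≈ 51.46 °C

T_f ≈ 51.5 °C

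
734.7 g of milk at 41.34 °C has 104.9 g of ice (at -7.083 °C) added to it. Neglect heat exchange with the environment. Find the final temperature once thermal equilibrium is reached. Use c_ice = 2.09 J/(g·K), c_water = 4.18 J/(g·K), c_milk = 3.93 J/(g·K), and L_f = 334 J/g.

Taking heat into each body as positive, Σ m c ΔT = 0:
ice -7.083→0 °C: 104.9×2.09×7.083 = 1552.9; fusion: m_ice L_f = 104.9×334 = 35037; meltwater 0→T: 104.9×4.18×T = 438.48 T; milk cools: 734.7×3.93×(T − 41.34) = 2887.4(T − 41.34)
3325.9 T = 119364 − 36589 = 82774
T ≈ 24.89 °C. Since T > 0 °C, the all-ice-melts assumption holds.

T_f ≈ 24.9 °C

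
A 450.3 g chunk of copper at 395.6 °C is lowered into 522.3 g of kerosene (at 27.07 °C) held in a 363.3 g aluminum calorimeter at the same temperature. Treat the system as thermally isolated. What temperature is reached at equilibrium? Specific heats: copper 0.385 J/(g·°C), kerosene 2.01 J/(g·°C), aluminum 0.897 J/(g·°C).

T_f ≈ 68.3 °C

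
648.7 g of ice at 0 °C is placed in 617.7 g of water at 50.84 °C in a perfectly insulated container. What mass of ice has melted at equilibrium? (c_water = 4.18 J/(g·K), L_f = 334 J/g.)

m_melted ≈ 393 g

Heat available from the water dropping to 0 °C: 617.7×4.18×50.84 = 131268 J.
Melting all 648.7 g of ice would need 648.7×334 = 216666 J.
131268 J < 216666 J, so only part of the ice melts and the system sits at 0 °C.
Mass melted = 131268/334 ≈ 393 g.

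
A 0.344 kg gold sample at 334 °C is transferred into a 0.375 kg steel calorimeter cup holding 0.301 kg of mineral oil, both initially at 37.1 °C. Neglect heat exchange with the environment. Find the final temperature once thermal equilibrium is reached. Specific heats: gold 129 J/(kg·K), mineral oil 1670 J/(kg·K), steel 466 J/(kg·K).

T_f ≈ 55.4 °C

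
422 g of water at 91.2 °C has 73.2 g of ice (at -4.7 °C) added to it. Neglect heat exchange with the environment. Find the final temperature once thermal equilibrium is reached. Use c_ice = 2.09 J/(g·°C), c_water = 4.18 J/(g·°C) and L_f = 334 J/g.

T_f ≈ 65.6 °C

Energy conservation, ΣQ = 0:
warm ice to 0 °C: 73.2×2.09×(0 − (-4.7)) = 719.04; fusion: m_ice L_f = 73.2×334 = 24449; meltwater 0→T: 73.2×4.18×T = 305.98 T; water cools: 422×4.18×(T − 91.2) = 1764(T − 91.2)
2069.9 T = 160873 − 25168 = 135705
T ≈ 65.56 °C. Since T > 0 °C, the all-ice-melts assumption holds.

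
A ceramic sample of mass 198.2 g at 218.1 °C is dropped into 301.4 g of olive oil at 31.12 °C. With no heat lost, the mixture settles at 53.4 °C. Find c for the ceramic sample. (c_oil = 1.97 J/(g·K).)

c ≈ 0.405 J/(g·K)

Let T be the final temperature. ΣQ_i = 0:
198.2·c·(53.4 − 218.1) + 301.4·1.97·(53.4 − 31.12) = 0
-32644 c = -13229
c = -13229/-32644 ≈ 0.4053 J/(g·K)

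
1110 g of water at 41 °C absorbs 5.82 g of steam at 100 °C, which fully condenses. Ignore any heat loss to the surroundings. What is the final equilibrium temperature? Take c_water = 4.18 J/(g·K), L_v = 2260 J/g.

Net heat exchanged in the isolated system is zero:
steam→water at 100 °C releases m L_v = 5.82·2260 = 13153; condensate cools 100→T: 5.82·4.18·(T − 100) = 24.33(T − 100); water warms: 1110·4.18·(T − 41) = 4639.8(T − 41)
4664.1 T = 13153 + 2432.8 + 190232 = 205818
T ≈ 44.13 °C, under the boiling point, so the assumption holds.

T_f ≈ 44.1 °C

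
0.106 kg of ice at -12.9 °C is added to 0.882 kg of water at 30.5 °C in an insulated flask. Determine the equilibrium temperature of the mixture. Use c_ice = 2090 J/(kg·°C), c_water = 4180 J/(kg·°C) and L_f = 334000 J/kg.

T_f ≈ 18.0 °C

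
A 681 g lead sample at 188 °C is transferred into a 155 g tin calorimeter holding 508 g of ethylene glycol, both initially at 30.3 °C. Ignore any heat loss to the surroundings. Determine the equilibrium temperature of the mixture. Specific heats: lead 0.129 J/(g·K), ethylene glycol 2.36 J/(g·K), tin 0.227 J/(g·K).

T_f ≈ 40.8 °C

Conservation of energy gives ΣQ = 0:
681*0.129*(T − 188) + 508*2.36*(T − 30.3) + 155*0.227*(T − 30.3) = 0
(87.85 + 1198.9 + 35.19) T = 87.85*188 + 1198.9*30.3 + 35.19*30.3
T = 53908/1321.9 ≈ 40.78 °C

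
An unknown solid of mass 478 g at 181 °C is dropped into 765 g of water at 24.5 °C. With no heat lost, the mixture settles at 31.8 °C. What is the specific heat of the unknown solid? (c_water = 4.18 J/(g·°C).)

Conservation of energy gives ΣQ = 0:
478×c×(31.8 − 181) + 765×4.18×(31.8 − 24.5) = 0
-71318 c = -23343
c = -23343/-71318 ≈ 0.3273 J/(g·°C)

c ≈ 0.327 J/(g·°C)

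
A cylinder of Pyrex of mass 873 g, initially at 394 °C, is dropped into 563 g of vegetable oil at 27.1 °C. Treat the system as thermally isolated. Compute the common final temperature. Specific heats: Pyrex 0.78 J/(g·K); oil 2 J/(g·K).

Heat gained plus heat lost sum to zero:
873*0.78*(T − 394) + 563*2*(T − 27.1) = 0
680.94(T − 394) + 1126(T − 27.1) = 0
1806.9 T = 298805
T ≈ 165.37 °C

T_f ≈ 165.4 °C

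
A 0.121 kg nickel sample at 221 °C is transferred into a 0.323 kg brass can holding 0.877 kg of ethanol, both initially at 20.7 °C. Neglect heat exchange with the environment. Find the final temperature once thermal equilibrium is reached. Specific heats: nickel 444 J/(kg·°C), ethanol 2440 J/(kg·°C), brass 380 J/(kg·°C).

With ΣQ=0 the equilibrium temperature is the m·c-weighted mean:
T_f = (53.72·221 + 2139.9·20.7 + 122.74·20.7) / (53.72 + 2139.9 + 122.74)
    = 58709 / 2316.3 ≈ 25.35 °C

T_f ≈ 25.3 °C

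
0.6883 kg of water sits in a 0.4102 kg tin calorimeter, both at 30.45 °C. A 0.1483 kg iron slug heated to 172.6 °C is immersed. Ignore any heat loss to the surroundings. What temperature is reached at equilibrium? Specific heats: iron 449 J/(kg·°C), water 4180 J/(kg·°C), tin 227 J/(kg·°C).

Heat gained plus heat lost sum to zero:
0.1483×449×(T − 172.6) + 0.6883×4180×(T − 30.45) + 0.4102×227×(T − 30.45) = 0
3036.8 T = 101936
T = 101936 / 3036.8 = 33.6 °C

T_f ≈ 33.6 °C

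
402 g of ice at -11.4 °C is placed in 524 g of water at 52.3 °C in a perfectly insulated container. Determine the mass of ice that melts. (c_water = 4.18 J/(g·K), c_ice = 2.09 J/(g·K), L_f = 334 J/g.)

m_melted ≈ 314 g

Water can give up m c ΔT = 524·4.18·52.3 = 114554 J before reaching 0 °C.
Warming the ice to 0 °C takes 402·2.09·11.4 = 9578.1 J, leaving 104976 J for melting.
To melt every bit of ice: 402·334 = 134268 J.
104976 J < 134268 J, so only part of the ice melts and the system sits at 0 °C.
m_melt = 104976 / L_f = 314.3 g.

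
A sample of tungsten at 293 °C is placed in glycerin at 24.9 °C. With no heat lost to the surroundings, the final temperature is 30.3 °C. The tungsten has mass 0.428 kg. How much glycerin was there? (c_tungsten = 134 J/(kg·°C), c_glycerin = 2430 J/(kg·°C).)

m ≈ 1.15 kg

Taking heat into each body as positive, Σ m c ΔT = 0:
0.428×134×(30.3 − 293) + m×2430×(30.3 − 24.9) = 0
13122 m = 15066
m = 15066/13122 ≈ 1.148 kg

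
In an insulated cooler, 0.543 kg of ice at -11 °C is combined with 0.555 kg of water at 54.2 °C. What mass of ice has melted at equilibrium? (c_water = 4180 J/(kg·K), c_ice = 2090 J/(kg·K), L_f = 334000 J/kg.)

m_melted ≈ 0.339 kg

Cooling the water to 0 °C releases 0.555×4180×54.2 = 125739 J.
Of that, 0.543×2090×11 = 12484 J goes to bring the ice to 0 °C, leaving 113255 J.
To melt every bit of ice: 0.543×334000 = 181362 J.
Since 113255 < 181362 J, not all the ice melts; equilibrium is at 0 °C.
m_melt = 113255 / L_f = 0.3391 kg.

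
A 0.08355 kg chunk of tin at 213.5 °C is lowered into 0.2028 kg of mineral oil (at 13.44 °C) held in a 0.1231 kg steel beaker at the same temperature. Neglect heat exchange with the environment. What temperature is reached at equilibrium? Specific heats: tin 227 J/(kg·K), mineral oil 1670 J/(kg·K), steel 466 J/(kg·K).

Setting the total heat transfer to zero:
0.08355·227·(T − 213.5) + 0.2028·1670·(T − 13.44) + 0.1231·466·(T − 13.44) = 0
18.97(T − 213.5) + 338.68(T − 13.44) + 57.36(T − 13.44) = 0
(18.97 + 338.68 + 57.36) T = 18.97·213.5 + 338.68·13.44 + 57.36·13.44
T ≈ 22.58 °C

T_f ≈ 22.6 °C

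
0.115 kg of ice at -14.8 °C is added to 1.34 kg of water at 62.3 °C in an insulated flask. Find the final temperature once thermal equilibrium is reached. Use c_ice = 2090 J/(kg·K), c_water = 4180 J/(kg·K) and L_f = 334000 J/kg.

T_f ≈ 50.5 °C

Setting the total heat transfer to zero:
ice -14.8→0 °C: 0.115·2090·14.8 = 3557.2; melt ice: 0.115·334000 = 38410; warm the meltwater: 480.7 T; water: 5601.2(T − 62.3)
6081.9 T = 348955 − 41967 = 306988
T ≈ 50.48 °C — above 0 °C, consistent with complete melting.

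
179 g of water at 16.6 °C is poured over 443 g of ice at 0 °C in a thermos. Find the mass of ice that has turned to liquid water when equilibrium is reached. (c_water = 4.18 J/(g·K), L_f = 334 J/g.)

Heat available from the water dropping to 0 °C: 179×4.18×16.6 = 12420 J.
Fully melting the ice requires m_ice L_f = 443×334 = 147962 J.
12420 J < 147962 J, so only part of the ice melts and the system sits at 0 °C.
Mass melted = 12420/334 ≈ 37.19 g.

m_melted ≈ 37.2 g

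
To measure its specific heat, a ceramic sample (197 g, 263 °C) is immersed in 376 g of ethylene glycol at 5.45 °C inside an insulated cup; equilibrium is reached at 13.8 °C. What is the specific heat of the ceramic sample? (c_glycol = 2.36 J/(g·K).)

c ≈ 0.151 J/(g·K)

Energy conservation, ΣQ = 0:
197×c×(13.8 − 263) + 376×2.36×(13.8 − 5.45) = 0
-49092 c = -7409.5
c = -7409.5/-49092 ≈ 0.1509 J/(g·K)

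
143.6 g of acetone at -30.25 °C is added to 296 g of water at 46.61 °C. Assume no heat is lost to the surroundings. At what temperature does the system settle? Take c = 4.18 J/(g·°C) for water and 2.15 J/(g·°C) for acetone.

T_f is the heat-capacity-weighted average of the initial temperatures:
T_f = (1237.3·46.61 + 308.74·(-30.25)) / (1237.3 + 308.74)
    = 48330 / 1546 ≈ 31.26 °C

T_f ≈ 31.3 °C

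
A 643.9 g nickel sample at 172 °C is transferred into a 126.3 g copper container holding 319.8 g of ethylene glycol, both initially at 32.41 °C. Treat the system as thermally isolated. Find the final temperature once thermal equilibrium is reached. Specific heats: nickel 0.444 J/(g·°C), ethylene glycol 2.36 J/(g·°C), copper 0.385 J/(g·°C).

T_f ≈ 69.0 °C

Setting the total heat transfer to zero:
643.9×0.444×(T − 172) + 319.8×2.36×(T − 32.41) + 126.3×0.385×(T − 32.41) = 0
1089.2 T = 75210
T = 75210 / 1089.2 = 69 °C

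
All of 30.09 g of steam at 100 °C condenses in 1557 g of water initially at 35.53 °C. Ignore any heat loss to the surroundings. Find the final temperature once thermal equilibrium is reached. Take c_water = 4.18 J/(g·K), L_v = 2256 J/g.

Setting the total heat transfer to zero:
condense steam: −30.09×2256 = −67883; condensed water 100 °C→T: 125.78(T − 100); original water: 6508.3(T − 35.53)
6634 T = 67883 + 12578 + 231238 = 311699
T ≈ 46.98 °C (< 100 °C, so full condensation is consistent).

T_f ≈ 47.0 °C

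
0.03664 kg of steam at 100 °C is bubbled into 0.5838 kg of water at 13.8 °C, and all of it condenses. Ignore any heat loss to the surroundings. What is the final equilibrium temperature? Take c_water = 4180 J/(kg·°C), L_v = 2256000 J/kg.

T_f ≈ 50.8 °C

Heat gained plus heat lost sum to zero:
steam→water at 100 °C releases m L_v = 0.03664·2256000 = 82660; condensate cools 100→T: 0.03664·4180·(T − 100) = 153.16(T − 100); original water: 2440.3(T − 13.8)
2593.4 T = 82660 + 15316 + 33676 = 131651
T ≈ 50.76 °C — below 100 °C, confirming all the steam condensed.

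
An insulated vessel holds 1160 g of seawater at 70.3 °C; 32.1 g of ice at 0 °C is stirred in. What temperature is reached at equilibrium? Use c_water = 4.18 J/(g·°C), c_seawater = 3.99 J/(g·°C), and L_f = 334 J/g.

T_f ≈ 66.1 °C

Sum of m c ΔT and latent-heat terms is zero:
fusion: m_ice L_f = 32.1·334 = 10721; meltwater 0→T: 32.1·4.18·T = 134.18 T; seawater cools: 1160·3.99·(T − 70.3) = 4628.4(T − 70.3)
4762.6 T = 325377 − 10721 = 314655
T ≈ 66.07 °C (positive, so assuming full melt was valid).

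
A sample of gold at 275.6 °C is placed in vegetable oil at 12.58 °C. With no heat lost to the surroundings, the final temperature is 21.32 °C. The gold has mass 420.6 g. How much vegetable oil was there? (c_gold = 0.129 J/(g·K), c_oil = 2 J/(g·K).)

m ≈ 789 g

Conservation of energy gives ΣQ = 0:
420.6×0.129×(21.32 − 275.6) + m×2×(21.32 − 12.58) = 0
17.48 m = 13797
m = 13797/17.48 ≈ 789.3 g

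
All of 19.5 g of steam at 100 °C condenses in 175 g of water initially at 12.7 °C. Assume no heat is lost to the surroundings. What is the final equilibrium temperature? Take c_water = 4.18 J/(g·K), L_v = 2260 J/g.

T_f ≈ 75.7 °C

Energy conservation, ΣQ = 0:
latent heat released on condensation: 19.5·2260 = 44070; condensed water 100 °C→T: 81.51(T − 100); water warms: 175·4.18·(T − 12.7) = 731.5(T − 12.7)
813.01 T = 44070 + 8151 + 9290 = 61511
T ≈ 75.66 °C, under the boiling point, so the assumption holds.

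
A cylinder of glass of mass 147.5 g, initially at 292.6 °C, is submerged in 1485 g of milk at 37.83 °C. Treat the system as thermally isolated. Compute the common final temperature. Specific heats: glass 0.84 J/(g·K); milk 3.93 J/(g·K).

T_f ≈ 43.1 °C

T_f is the heat-capacity-weighted average of the initial temperatures:
T_f = (123.9*292.6 + 5836.1*37.83) / (123.9 + 5836.1)
    = 257031 / 5959.9 ≈ 43.13 °C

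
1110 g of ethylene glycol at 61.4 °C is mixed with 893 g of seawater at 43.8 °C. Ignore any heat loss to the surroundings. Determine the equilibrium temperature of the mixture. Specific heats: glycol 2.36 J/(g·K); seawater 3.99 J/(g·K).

T_f is the heat-capacity-weighted average of the initial temperatures:
T_f = (2619.6×61.4 + 3563.1×43.8) / (2619.6 + 3563.1)
    = 316906 / 6182.7 ≈ 51.26 °C

T_f ≈ 51.3 °C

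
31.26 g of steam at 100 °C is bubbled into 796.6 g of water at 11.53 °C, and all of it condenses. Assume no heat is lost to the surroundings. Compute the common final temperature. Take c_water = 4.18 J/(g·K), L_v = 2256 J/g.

Sum of m c ΔT and latent-heat terms is zero:
steam→water at 100 °C releases m L_v = 31.26·2256 = 70523
  condensate cools 100→T: 31.26·4.18·(T − 100) = 130.67(T − 100)
  water warms: 796.6·4.18·(T − 11.53) = 3329.8(T − 11.53)
3460.5 T = 70523 + 13067 + 38392 = 121982
T ≈ 35.25 °C (< 100 °C, so full condensation is consistent).

T_f ≈ 35.3 °C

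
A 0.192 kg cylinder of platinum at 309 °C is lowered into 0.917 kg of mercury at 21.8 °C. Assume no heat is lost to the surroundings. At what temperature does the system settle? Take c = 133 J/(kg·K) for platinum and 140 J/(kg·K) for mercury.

T_f ≈ 69.4 °C

T_f is the heat-capacity-weighted average of the initial temperatures:
T_f = (25.54*309 + 128.38*21.8) / (25.54 + 128.38)
    = 10689 / 153.92 ≈ 69.45 °C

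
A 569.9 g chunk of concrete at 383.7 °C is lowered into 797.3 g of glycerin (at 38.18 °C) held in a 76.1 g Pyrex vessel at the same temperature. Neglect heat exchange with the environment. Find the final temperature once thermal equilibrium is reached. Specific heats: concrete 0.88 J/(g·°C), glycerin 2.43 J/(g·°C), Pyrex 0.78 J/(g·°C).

Let T be the final temperature. ΣQ_i = 0:
569.9×0.88×(T − 383.7) + 797.3×2.43×(T − 38.18) + 76.1×0.78×(T − 38.18) = 0
501.51(T − 383.7) + 1937.4(T − 38.18) + 59.36(T − 38.18) = 0
2498.3 T = 268668
T = 268668/2498.3 ≈ 107.54 °C

T_f ≈ 107.5 °C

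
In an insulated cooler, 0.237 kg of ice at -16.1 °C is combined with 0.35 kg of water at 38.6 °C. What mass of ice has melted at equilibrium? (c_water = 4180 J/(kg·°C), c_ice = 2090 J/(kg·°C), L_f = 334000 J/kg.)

Heat available from the water dropping to 0 °C: 0.35×4180×38.6 = 56472 J.
Of that, 0.237×2090×16.1 = 7974.8 J goes to bring the ice to 0 °C, leaving 48497 J.
Fully melting the ice requires m_ice L_f = 0.237×334000 = 79158 J.
48497 J < 79158 J, so only part of the ice melts and the system sits at 0 °C.
m_melted×334000 = 48497  ⇒  m_melted ≈ 0.1452 kg.

m_melted ≈ 0.145 kg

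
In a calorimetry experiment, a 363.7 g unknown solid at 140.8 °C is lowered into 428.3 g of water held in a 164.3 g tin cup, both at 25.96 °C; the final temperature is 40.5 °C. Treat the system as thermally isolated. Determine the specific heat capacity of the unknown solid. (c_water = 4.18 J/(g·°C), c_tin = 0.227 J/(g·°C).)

c ≈ 0.728 J/(g·°C)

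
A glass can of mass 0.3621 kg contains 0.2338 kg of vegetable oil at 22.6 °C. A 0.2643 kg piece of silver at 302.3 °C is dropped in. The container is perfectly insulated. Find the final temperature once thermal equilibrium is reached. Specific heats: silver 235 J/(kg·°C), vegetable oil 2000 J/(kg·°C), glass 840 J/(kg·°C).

T_f ≈ 43.4 °C

Setting the total heat transfer to zero:
0.2643×235×(T − 302.3) + 0.2338×2000×(T − 22.6) + 0.3621×840×(T − 22.6) = 0
833.87 T = 36218
T = 36218/833.87 ≈ 43.43 °C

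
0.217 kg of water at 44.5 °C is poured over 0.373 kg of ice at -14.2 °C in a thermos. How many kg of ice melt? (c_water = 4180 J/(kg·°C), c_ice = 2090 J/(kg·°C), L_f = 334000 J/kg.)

Water can give up m c ΔT = 0.217×4180×44.5 = 40364 J before reaching 0 °C.
Of that, 0.373×2090×14.2 = 11070 J goes to bring the ice to 0 °C, leaving 29294 J.
Fully melting the ice requires m_ice L_f = 0.373×334000 = 124582 J.
Since 29294 < 124582 J, not all the ice melts; equilibrium is at 0 °C.
m_melt = 29294 / L_f = 0.08771 kg.

m_melted ≈ 0.0877 kg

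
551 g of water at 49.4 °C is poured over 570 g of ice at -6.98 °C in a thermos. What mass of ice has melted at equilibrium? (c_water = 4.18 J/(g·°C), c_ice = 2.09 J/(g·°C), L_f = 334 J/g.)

m_melted ≈ 316 g

Heat available from the water dropping to 0 °C: 551×4.18×49.4 = 113777 J.
Of that, 570×2.09×6.98 = 8315.3 J goes to bring the ice to 0 °C, leaving 105462 J.
Melting all 570 g of ice would need 570×334 = 190380 J.
Since 105462 < 190380 J, not all the ice melts; equilibrium is at 0 °C.
Mass melted = 105462/334 ≈ 315.8 g.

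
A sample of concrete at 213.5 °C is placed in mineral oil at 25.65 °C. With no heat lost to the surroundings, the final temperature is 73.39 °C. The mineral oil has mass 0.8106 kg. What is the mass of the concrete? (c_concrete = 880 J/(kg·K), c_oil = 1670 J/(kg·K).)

m ≈ 0.524 kg

|Q_concrete| = |Q_oil|:
m×880×(213.5 − 73.39) = 0.8106×1670×(73.39 − 25.65)
123297 m = 64626  ⇒  m ≈ 0.5241 kg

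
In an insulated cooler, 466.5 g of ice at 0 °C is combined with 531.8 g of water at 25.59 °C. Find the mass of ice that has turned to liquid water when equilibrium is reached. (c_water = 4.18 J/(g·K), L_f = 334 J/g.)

m_melted ≈ 170 g

Water can give up m c ΔT = 531.8·4.18·25.59 = 56885 J before reaching 0 °C.
To melt every bit of ice: 466.5·334 = 155811 J.
56885 J < 155811 J, so only part of the ice melts and the system sits at 0 °C.
m_melted·334 = 56885  ⇒  m_melted ≈ 170.3 g.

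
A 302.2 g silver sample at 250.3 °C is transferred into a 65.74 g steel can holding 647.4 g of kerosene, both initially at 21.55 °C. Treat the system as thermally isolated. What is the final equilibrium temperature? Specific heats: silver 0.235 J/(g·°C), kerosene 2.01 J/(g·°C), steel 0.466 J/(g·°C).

T_f = Σ m_i c_i T_i / Σ m_i c_i:
T_f = (71.02*250.3 + 1301.3*21.55 + 30.63*21.55) / (71.02 + 1301.3 + 30.63)
    = 46478 / 1402.9 ≈ 33.13 °C

T_f ≈ 33.1 °C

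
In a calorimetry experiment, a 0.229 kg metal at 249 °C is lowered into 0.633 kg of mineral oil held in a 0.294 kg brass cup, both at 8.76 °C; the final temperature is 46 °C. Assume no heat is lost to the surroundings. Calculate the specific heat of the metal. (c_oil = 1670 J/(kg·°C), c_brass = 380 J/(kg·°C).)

c ≈ 936 J/(kg·°C)

Conservation of energy gives ΣQ = 0:
0.229×c×(46 − 249) + 0.633×1670×(46 − 8.76) + 0.294×380×(46 − 8.76) = 0
-46.49 c = -43527
c = -43527/-46.49 ≈ 936.3 J/(kg·°C)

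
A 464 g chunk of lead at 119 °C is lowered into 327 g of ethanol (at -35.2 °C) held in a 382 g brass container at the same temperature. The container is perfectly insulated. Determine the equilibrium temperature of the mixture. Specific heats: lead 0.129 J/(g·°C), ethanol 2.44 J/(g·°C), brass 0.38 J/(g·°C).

T_f ≈ -26.0 °C

With ΣQ=0 the equilibrium temperature is the m·c-weighted mean:
T_f = (59.86*119 + 797.88*(-35.2) + 145.16*(-35.2)) / (59.86 + 797.88 + 145.16)
    = -26072 / 1002.9 ≈ -26.00 °C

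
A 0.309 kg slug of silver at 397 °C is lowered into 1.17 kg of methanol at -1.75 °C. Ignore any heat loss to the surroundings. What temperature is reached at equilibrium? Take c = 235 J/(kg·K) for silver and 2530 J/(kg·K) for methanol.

T_f ≈ 7.8 °C

T_f is the heat-capacity-weighted average of the initial temperatures:
T_f = (72.61*397 + 2960.1*(-1.75)) / (72.61 + 2960.1)
    = 23648 / 3032.7 ≈ 7.80 °C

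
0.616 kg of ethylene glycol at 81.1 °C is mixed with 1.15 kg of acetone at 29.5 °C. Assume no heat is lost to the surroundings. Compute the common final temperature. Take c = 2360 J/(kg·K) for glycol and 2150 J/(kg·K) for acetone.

T_f ≈ 48.6 °C

Set heat shed by the hot body equal to heat absorbed by the cold body:
0.616×2360×(81.1 − T) = 1.15×2150×(T − 29.5)
1453.8(81.1 − T) = 2472.5(T − 29.5)
3926.3 T = 190839  ⇒  T ≈ 48.61 °C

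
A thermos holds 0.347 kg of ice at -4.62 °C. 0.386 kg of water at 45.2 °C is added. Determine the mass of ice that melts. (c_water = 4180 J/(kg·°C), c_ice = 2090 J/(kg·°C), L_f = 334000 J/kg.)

m_melted ≈ 0.208 kg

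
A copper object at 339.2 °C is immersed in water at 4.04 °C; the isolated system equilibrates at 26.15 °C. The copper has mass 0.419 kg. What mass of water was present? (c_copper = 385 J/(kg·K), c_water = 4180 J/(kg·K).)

Conservation of energy gives ΣQ = 0:
0.419×385×(26.15 − 339.2) + m×4180×(26.15 − 4.04) = 0
92420 m = 50500
m = 50500/92420 ≈ 0.5464 kg

m ≈ 0.546 kg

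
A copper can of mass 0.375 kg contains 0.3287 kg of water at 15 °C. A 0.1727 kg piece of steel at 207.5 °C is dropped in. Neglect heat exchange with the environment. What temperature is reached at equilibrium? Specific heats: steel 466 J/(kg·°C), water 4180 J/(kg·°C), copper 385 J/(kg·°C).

Taking heat into each body as positive, Σ m c ΔT = 0:
0.1727×466×(T − 207.5) + 0.3287×4180×(T − 15) + 0.375×385×(T − 15) = 0
80.48(T − 207.5) + 1374(T − 15) + 144.38(T − 15) = 0
1598.8 T = 39474
T ≈ 24.69 °C

T_f ≈ 24.7 °C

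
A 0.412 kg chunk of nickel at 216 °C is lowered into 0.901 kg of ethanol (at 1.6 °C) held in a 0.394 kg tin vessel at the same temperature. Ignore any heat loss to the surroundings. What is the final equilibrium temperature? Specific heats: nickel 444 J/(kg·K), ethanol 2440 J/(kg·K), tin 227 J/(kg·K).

T_f ≈ 17.5 °C

Conservation of energy gives ΣQ = 0:
0.412×444×(T − 216) + 0.901×2440×(T − 1.6) + 0.394×227×(T − 1.6) = 0
(182.93 + 2198.4 + 89.44) T = 182.93×216 + 2198.4×1.6 + 89.44×1.6
T = 43173 / 2470.8 = 17.5 °C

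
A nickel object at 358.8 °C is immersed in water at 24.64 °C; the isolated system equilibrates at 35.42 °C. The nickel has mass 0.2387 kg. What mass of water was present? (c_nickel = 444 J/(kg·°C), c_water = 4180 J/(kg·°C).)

m ≈ 0.761 kg

Let T be the final temperature. ΣQ_i = 0:
0.2387·444·(35.42 − 358.8) + m·4180·(35.42 − 24.64) = 0
45060 m = 34273
m = 34273/45060 ≈ 0.7606 kg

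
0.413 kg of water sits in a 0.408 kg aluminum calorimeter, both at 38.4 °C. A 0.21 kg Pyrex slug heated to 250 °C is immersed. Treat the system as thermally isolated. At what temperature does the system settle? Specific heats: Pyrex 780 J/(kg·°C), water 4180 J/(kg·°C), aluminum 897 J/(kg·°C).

T_f ≈ 53.8 °C

Net heat exchanged in the isolated system is zero:
0.21×780×(T − 250) + 0.413×4180×(T − 38.4) + 0.408×897×(T − 38.4) = 0
(163.8 + 1726.3 + 365.98) T = 163.8×250 + 1726.3×38.4 + 365.98×38.4
T ≈ 53.76 °C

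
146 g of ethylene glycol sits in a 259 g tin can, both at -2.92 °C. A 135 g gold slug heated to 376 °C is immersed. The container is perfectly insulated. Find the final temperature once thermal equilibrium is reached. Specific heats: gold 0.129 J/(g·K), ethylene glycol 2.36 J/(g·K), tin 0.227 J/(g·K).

T_f ≈ 12.8 °C

Energy conservation, ΣQ = 0:
135×0.129×(T − 376) + 146×2.36×(T − (-2.92)) + 259×0.227×(T − (-2.92)) = 0
17.41(T − 376) + 344.56(T − (-2.92)) + 58.79(T − (-2.92)) = 0
420.77 T = 5370.2
T = 5370.2 / 420.77 = 12.8 °C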